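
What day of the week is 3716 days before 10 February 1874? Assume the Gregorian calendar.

Wednesday

Feb 10, 1874 is a Tuesday.
3716 mod 7 = 6, so 3716 days before a Tuesday is Tuesday − 6 = Wednesday.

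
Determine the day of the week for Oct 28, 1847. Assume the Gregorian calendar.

Thursday

Doomsday rule: the anchor day for the 1800s is Friday. For year 47: 47÷12 = 3 r 11, and 11÷4 = 2, so 3+11+2 = 16.
Friday + 16 ≡ Sunday — that's 1847's doomsday.
In October the doomsday date is Oct 10.
Oct 28 is 18 days after Oct 10; 18 mod 7 = 4, so Sunday + 4 = Thursday.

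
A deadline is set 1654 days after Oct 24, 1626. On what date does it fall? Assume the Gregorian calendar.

May 5, 1631

+365 (one year) → Oct 24, 1627 (1289 left).
+366 (one year; includes Feb 29, 1628) → Oct 24, 1628 (923 left).
+365 (one year) → Oct 24, 1629 (558 left).
+365 (one year) → Oct 24, 1630 (193 left).
Oct has 31 days: +8 → Nov 1, 1630 (185 left).
Nov has 30 days: +30 → Dec 1, 1630 (155 left).
Dec has 31 days: +31 → Jan 1, 1631 (124 left).
Jan has 31 days: +31 → Feb 1, 1631 (93 left).
Feb has 28 days: +28 → Mar 1, 1631 (65 left).
Mar has 31 days: +31 → Apr 1, 1631 (34 left).
Apr has 30 days: +30 → May 1, 1631 (4 left).
+4 → May 5, 1631.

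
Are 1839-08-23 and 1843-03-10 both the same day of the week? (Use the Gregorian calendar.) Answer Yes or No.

Yes

From Aug 23, 1839 to Mar 10, 1843 is 1295 days.
1295 mod 7 = 0, so they are the same weekday.
(Aug 23, 1839 is a Friday; Mar 10, 1843 is a Friday.)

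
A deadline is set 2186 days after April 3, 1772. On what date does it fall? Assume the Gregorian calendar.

+365 (one year) → Apr 3, 1773 (1821 left).
+365 (one year) → Apr 3, 1774 (1456 left).
+365 (one year) → Apr 3, 1775 (1091 left).
+366 (one year; includes Feb 29, 1776) → Apr 3, 1776 (725 left).
+365 (one year) → Apr 3, 1777 (360 left).
Apr has 30 days: +28 → May 1, 1777 (332 left).
May has 31 days: +31 → Jun 1, 1777 (301 left).
Jun has 30 days: +30 → Jul 1, 1777 (271 left).
Jul has 31 days: +31 → Aug 1, 1777 (240 left).
Aug has 31 days: +31 → Sep 1, 1777 (209 left).
Sep has 30 days: +30 → Oct 1, 1777 (179 left).
Oct has 31 days: +31 → Nov 1, 1777 (148 left).
Nov has 30 days: +30 → Dec 1, 1777 (118 left).
Dec has 31 days: +31 → Jan 1, 1778 (87 left).
Jan has 31 days: +31 → Feb 1, 1778 (56 left).
Feb has 28 days: +28 → Mar 1, 1778 (28 left).
+28 → Mar 29, 1778.

March 29, 1778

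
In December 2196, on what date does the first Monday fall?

December 5, 2196

December 1, 2196 is a Thursday.
The first Monday is therefore December 5 (4 days later).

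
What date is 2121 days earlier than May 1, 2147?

−365 (one year) → May 1, 2146 (1756 left).
−365 (one year) → May 1, 2145 (1391 left).
−365 (one year) → May 1, 2144 (1026 left).
−366 (one year; includes Feb 29, 2144) → May 1, 2143 (660 left).
−365 (one year) → May 1, 2142 (295 left).
−1 → Apr 30, 2142 (end of Apr, 30 days; 294 left).
−30 → Mar 31, 2142 (end of Mar, 31 days; 264 left).
−31 → Feb 28, 2142 (end of Feb, 28 days; 233 left).
−28 → Jan 31, 2142 (end of Jan, 31 days; 205 left).
−31 → Dec 31, 2141 (end of Dec, 31 days; 174 left).
−31 → Nov 30, 2141 (end of Nov, 30 days; 143 left).
−30 → Oct 31, 2141 (end of Oct, 31 days; 113 left).
−31 → Sep 30, 2141 (end of Sep, 30 days; 82 left).
−30 → Aug 31, 2141 (end of Aug, 31 days; 52 left).
−31 → Jul 31, 2141 (end of Jul, 31 days; 21 left).
−21 → Jul 10, 2141.

July 10, 2141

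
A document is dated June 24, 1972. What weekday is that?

January 1, 1972 is a Saturday.
Jan 1, 1972 → Feb 1, 1972: 31 days (January has 31).
Feb 1, 1972 → Mar 1, 1972: 29 days (February has 29).
Mar 1, 1972 → Apr 1, 1972: 31 days (March has 31).
Apr 1, 1972 → May 1, 1972: 30 days (April has 30).
May 1, 1972 → Jun 1, 1972: 31 days (May has 31).
Jun 1, 1972 → Jun 24, 1972: 23 days.
Total: 175 days.
175 mod 7 = 0, so Saturday + 0 = Saturday.

Saturday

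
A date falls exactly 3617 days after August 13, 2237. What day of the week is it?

Friday

First find the weekday of Aug 13, 2237. Doomsday rule: the anchor day for the 2200s is Friday. For year 37: 37÷12 = 3 r 1, and 1÷4 = 0, so 3+1+0 = 4.
Friday + 4 ≡ Tuesday — that's 2237's doomsday.
In August the doomsday date is Aug 8.
Aug 13 is 5 days after Aug 8; 5 mod 7 = 5, so Tuesday + 5 = Sunday.
3617 mod 7 = 5, so 3617 days after a Sunday is Sunday + 5 = Friday.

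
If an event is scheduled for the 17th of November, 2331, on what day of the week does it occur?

Doomsday rule: the anchor day for the 2300s is Wednesday. For year 31: 31÷12 = 2 r 7, and 7÷4 = 1, so 2+7+1 = 10.
Wednesday + 10 ≡ Saturday — that's 2331's doomsday.
In November the doomsday date is Nov 7.
Nov 17 is 10 days after Nov 7; 10 mod 7 = 3, so Saturday + 3 = Tuesday.

Tuesday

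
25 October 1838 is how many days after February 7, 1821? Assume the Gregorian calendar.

Feb 7, 1821 → Feb 7, 1822: 365 days.
Feb 7, 1822 → Feb 7, 1823: 365 days.
Feb 7, 1823 → Feb 7, 1824: 365 days.
Feb 7, 1824 → Feb 7, 1825: 366 days (Feb 29, 1824 is in that span).
Feb 7, 1825 → Feb 7, 1826: 365 days.
Feb 7, 1826 → Feb 7, 1827: 365 days.
Feb 7, 1827 → Feb 7, 1828: 365 days.
Feb 7, 1828 → Feb 7, 1829: 366 days (Feb 29, 1828 is in that span).
Feb 7, 1829 → Feb 7, 1830: 365 days.
Feb 7, 1830 → Feb 7, 1831: 365 days.
Feb 7, 1831 → Feb 7, 1832: 365 days.
Feb 7, 1832 → Feb 7, 1833: 366 days (Feb 29, 1832 is in that span).
Feb 7, 1833 → Feb 7, 1834: 365 days.
Feb 7, 1834 → Feb 7, 1835: 365 days.
Feb 7, 1835 → Feb 7, 1836: 365 days.
Feb 7, 1836 → Feb 7, 1837: 366 days (Feb 29, 1836 is in that span).
Feb 7, 1837 → Feb 7, 1838: 365 days.
Feb 7, 1838 → Mar 7, 1838: 28 days (February has 28).
Mar 7, 1838 → Apr 7, 1838: 31 days (March has 31).
Apr 7, 1838 → May 7, 1838: 30 days (April has 30).
May 7, 1838 → Jun 7, 1838: 31 days (May has 31).
Jun 7, 1838 → Jul 7, 1838: 30 days (June has 30).
Jul 7, 1838 → Aug 7, 1838: 31 days (July has 31).
Aug 7, 1838 → Sep 7, 1838: 31 days (August has 31).
Sep 7, 1838 → Oct 7, 1838: 30 days (September has 30).
Oct 7, 1838 → Oct 25, 1838: 18 days.
Total: 6469 days.

6469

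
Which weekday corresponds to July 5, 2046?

January 1, 2046 is a Monday.
Jan 1, 2046 → Feb 1, 2046: 31 days (January has 31).
Feb 1, 2046 → Mar 1, 2046: 28 days (February has 28).
Mar 1, 2046 → Apr 1, 2046: 31 days (March has 31).
Apr 1, 2046 → May 1, 2046: 30 days (April has 30).
May 1, 2046 → Jun 1, 2046: 31 days (May has 31).
Jun 1, 2046 → Jul 1, 2046: 30 days (June has 30).
Jul 1, 2046 → Jul 5, 2046: 4 days.
Total: 185 days.
185 mod 7 = 3, so Monday + 3 = Thursday.

Thursday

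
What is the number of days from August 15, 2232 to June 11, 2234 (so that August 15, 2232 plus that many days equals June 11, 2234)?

665

Aug 15, 2232 → Aug 15, 2233: 365 days.
Aug 15, 2233 → Sep 15, 2233: 31 days (August has 31).
Sep 15, 2233 → Oct 15, 2233: 30 days (September has 30).
Oct 15, 2233 → Nov 15, 2233: 31 days (October has 31).
Nov 15, 2233 → Dec 15, 2233: 30 days (November has 30).
Dec 15, 2233 → Jan 15, 2234: 31 days (December has 31).
Jan 15, 2234 → Feb 15, 2234: 31 days (January has 31).
Feb 15, 2234 → Mar 15, 2234: 28 days (February has 28).
Mar 15, 2234 → Apr 15, 2234: 31 days (March has 31).
Apr 15, 2234 → May 15, 2234: 30 days (April has 30).
May 15, 2234 → Jun 11, 2234: 27 days.
Total: 665 days.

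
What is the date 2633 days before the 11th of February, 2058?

−365 (one year) → Feb 11, 2057 (2268 left).
−366 (one year; includes Feb 29, 2056) → Feb 11, 2056 (1902 left).
−365 (one year) → Feb 11, 2055 (1537 left).
−365 (one year) → Feb 11, 2054 (1172 left).
−365 (one year) → Feb 11, 2053 (807 left).
−366 (one year; includes Feb 29, 2052) → Feb 11, 2052 (441 left).
−365 (one year) → Feb 11, 2051 (76 left).
−11 → Jan 31, 2051 (end of Jan, 31 days; 65 left).
−31 → Dec 31, 2050 (end of Dec, 31 days; 34 left).
−31 → Nov 30, 2050 (end of Nov, 30 days; 3 left).
−3 → Nov 27, 2050.

November 27, 2050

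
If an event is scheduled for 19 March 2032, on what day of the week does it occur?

Friday

Doomsday rule: the anchor day for the 2000s is Tuesday. For year 32: 32÷12 = 2 r 8, and 8÷4 = 2, so 2+8+2 = 12.
Tuesday + 12 ≡ Sunday — that's 2032's doomsday.
In March the doomsday date is Mar 14.
Mar 19 is 5 days after Mar 14; 5 mod 7 = 5, so Sunday + 5 = Friday.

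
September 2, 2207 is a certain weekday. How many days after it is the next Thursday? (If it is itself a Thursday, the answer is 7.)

1

Sep 2, 2207 is a Wednesday.
From Wednesday to the next Thursday is 1 day.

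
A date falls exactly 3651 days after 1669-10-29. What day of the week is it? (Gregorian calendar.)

Saturday

Oct 29, 1669 is a Tuesday.
3651 mod 7 = 4, so 3651 days after a Tuesday is Tuesday + 4 = Saturday.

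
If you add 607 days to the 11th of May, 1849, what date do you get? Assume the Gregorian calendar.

January 8, 1851

+365 (one year) → May 11, 1850 (242 left).
May has 31 days: +21 → Jun 1, 1850 (221 left).
Jun has 30 days: +30 → Jul 1, 1850 (191 left).
Jul has 31 days: +31 → Aug 1, 1850 (160 left).
Aug has 31 days: +31 → Sep 1, 1850 (129 left).
Sep has 30 days: +30 → Oct 1, 1850 (99 left).
Oct has 31 days: +31 → Nov 1, 1850 (68 left).
Nov has 30 days: +30 → Dec 1, 1850 (38 left).
Dec has 31 days: +31 → Jan 1, 1851 (7 left).
+7 → Jan 8, 1851.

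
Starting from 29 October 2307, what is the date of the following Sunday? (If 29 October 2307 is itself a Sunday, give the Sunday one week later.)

Oct 29, 2307 is a Tuesday.
From Tuesday to the next Sunday is 5 days.
Oct 29, 2307 + 5 = Nov 3, 2307.

November 3, 2307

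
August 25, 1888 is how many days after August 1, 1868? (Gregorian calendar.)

7329

Aug 1, 1868 → Aug 1, 1869: 365 days.
Aug 1, 1869 → Aug 1, 1870: 365 days.
Aug 1, 1870 → Aug 1, 1871: 365 days.
Aug 1, 1871 → Aug 1, 1872: 366 days (Feb 29, 1872 is in that span).
Aug 1, 1872 → Aug 1, 1873: 365 days.
Aug 1, 1873 → Aug 1, 1874: 365 days.
Aug 1, 1874 → Aug 1, 1875: 365 days.
Aug 1, 1875 → Aug 1, 1876: 366 days (Feb 29, 1876 is in that span).
Aug 1, 1876 → Aug 1, 1877: 365 days.
Aug 1, 1877 → Aug 1, 1878: 365 days.
Aug 1, 1878 → Aug 1, 1879: 365 days.
Aug 1, 1879 → Aug 1, 1880: 366 days (Feb 29, 1880 is in that span).
Aug 1, 1880 → Aug 1, 1881: 365 days.
Aug 1, 1881 → Aug 1, 1882: 365 days.
Aug 1, 1882 → Aug 1, 1883: 365 days.
Aug 1, 1883 → Aug 1, 1884: 366 days (Feb 29, 1884 is in that span).
Aug 1, 1884 → Aug 1, 1885: 365 days.
Aug 1, 1885 → Aug 1, 1886: 365 days.
Aug 1, 1886 → Aug 1, 1887: 365 days.
Aug 1, 1887 → Sep 1, 1887: 31 days (August has 31).
Sep 1, 1887 → Oct 1, 1887: 30 days (September has 30).
Oct 1, 1887 → Nov 1, 1887: 31 days (October has 31).
Nov 1, 1887 → Dec 1, 1887: 30 days (November has 30).
Dec 1, 1887 → Jan 1, 1888: 31 days (December has 31).
Jan 1, 1888 → Feb 1, 1888: 31 days (January has 31).
Feb 1, 1888 → Mar 1, 1888: 29 days (February has 29).
Mar 1, 1888 → Apr 1, 1888: 31 days (March has 31).
Apr 1, 1888 → May 1, 1888: 30 days (April has 30).
May 1, 1888 → Jun 1, 1888: 31 days (May has 31).
Jun 1, 1888 → Jul 1, 1888: 30 days (June has 30).
Jul 1, 1888 → Aug 1, 1888: 31 days (July has 31).
Aug 1, 1888 → Aug 25, 1888: 24 days.
Total: 7329 days.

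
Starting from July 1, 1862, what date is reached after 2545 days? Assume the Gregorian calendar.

June 19, 1869

+365 (one year) → Jul 1, 1863 (2180 left).
+366 (one year; includes Feb 29, 1864) → Jul 1, 1864 (1814 left).
+365 (one year) → Jul 1, 1865 (1449 left).
+365 (one year) → Jul 1, 1866 (1084 left).
+365 (one year) → Jul 1, 1867 (719 left).
+366 (one year; includes Feb 29, 1868) → Jul 1, 1868 (353 left).
Jul has 31 days: +31 → Aug 1, 1868 (322 left).
Aug has 31 days: +31 → Sep 1, 1868 (291 left).
Sep has 30 days: +30 → Oct 1, 1868 (261 left).
Oct has 31 days: +31 → Nov 1, 1868 (230 left).
Nov has 30 days: +30 → Dec 1, 1868 (200 left).
Dec has 31 days: +31 → Jan 1, 1869 (169 left).
Jan has 31 days: +31 → Feb 1, 1869 (138 left).
Feb has 28 days: +28 → Mar 1, 1869 (110 left).
Mar has 31 days: +31 → Apr 1, 1869 (79 left).
Apr has 30 days: +30 → May 1, 1869 (49 left).
May has 31 days: +31 → Jun 1, 1869 (18 left).
+18 → Jun 19, 1869.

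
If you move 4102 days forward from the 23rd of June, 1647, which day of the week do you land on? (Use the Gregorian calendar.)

Sunday

Jun 23, 1647 is a Sunday.
4102 mod 7 = 0, so 4102 days after a Sunday is Sunday + 0 = Sunday.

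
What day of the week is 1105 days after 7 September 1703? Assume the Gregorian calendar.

First find the weekday of Sep 7, 1703. Doomsday rule: the anchor day for the 1700s is Sunday. For year 03: 3÷12 = 0 r 3, and 3÷4 = 0, so 0+3+0 = 3.
Sunday + 3 ≡ Wednesday — that's 1703's doomsday.
In September the doomsday date is Sep 5.
Sep 7 is 2 days after Sep 5; 2 mod 7 = 2, so Wednesday + 2 = Friday.
1105 mod 7 = 6, so 1105 days after a Friday is Friday + 6 = Thursday.

Thursday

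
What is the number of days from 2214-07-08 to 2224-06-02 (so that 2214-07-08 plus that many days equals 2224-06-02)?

Jul 8, 2214 → Jul 8, 2215: 365 days.
Jul 8, 2215 → Jul 8, 2216: 366 days (Feb 29, 2216 is in that span).
Jul 8, 2216 → Jul 8, 2217: 365 days.
Jul 8, 2217 → Jul 8, 2218: 365 days.
Jul 8, 2218 → Jul 8, 2219: 365 days.
Jul 8, 2219 → Jul 8, 2220: 366 days (Feb 29, 2220 is in that span).
Jul 8, 2220 → Jul 8, 2221: 365 days.
Jul 8, 2221 → Jul 8, 2222: 365 days.
Jul 8, 2222 → Jul 8, 2223: 365 days.
Jul 8, 2223 → Aug 8, 2223: 31 days (July has 31).
Aug 8, 2223 → Sep 8, 2223: 31 days (August has 31).
Sep 8, 2223 → Oct 8, 2223: 30 days (September has 30).
Oct 8, 2223 → Nov 8, 2223: 31 days (October has 31).
Nov 8, 2223 → Dec 8, 2223: 30 days (November has 30).
Dec 8, 2223 → Jan 8, 2224: 31 days (December has 31).
Jan 8, 2224 → Feb 8, 2224: 31 days (January has 31).
Feb 8, 2224 → Mar 8, 2224: 29 days (February has 29).
Mar 8, 2224 → Apr 8, 2224: 31 days (March has 31).
Apr 8, 2224 → May 8, 2224: 30 days (April has 30).
May 8, 2224 → Jun 2, 2224: 25 days.
Total: 3617 days.

3617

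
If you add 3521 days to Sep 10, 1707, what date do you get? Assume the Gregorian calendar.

+366 (one year; includes Feb 29, 1708) → Sep 10, 1708 (3155 left).
+365 (one year) → Sep 10, 1709 (2790 left).
+365 (one year) → Sep 10, 1710 (2425 left).
+365 (one year) → Sep 10, 1711 (2060 left).
+366 (one year; includes Feb 29, 1712) → Sep 10, 1712 (1694 left).
+365 (one year) → Sep 10, 1713 (1329 left).
+365 (one year) → Sep 10, 1714 (964 left).
+365 (one year) → Sep 10, 1715 (599 left).
+366 (one year; includes Feb 29, 1716) → Sep 10, 1716 (233 left).
Sep has 30 days: +21 → Oct 1, 1716 (212 left).
Oct has 31 days: +31 → Nov 1, 1716 (181 left).
Nov has 30 days: +30 → Dec 1, 1716 (151 left).
Dec has 31 days: +31 → Jan 1, 1717 (120 left).
Jan has 31 days: +31 → Feb 1, 1717 (89 left).
Feb has 28 days: +28 → Mar 1, 1717 (61 left).
Mar has 31 days: +31 → Apr 1, 1717 (30 left).
Apr has 30 days: +30 → May 1, 1717 (0 left).

May 1, 1717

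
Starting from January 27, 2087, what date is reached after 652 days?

November 9, 2088

+365 (one year) → Jan 27, 2088 (287 left).
Jan has 31 days: +5 → Feb 1, 2088 (282 left).
Feb has 29 days: +29 → Mar 1, 2088 (253 left).
Mar has 31 days: +31 → Apr 1, 2088 (222 left).
Apr has 30 days: +30 → May 1, 2088 (192 left).
May has 31 days: +31 → Jun 1, 2088 (161 left).
Jun has 30 days: +30 → Jul 1, 2088 (131 left).
Jul has 31 days: +31 → Aug 1, 2088 (100 left).
Aug has 31 days: +31 → Sep 1, 2088 (69 left).
Sep has 30 days: +30 → Oct 1, 2088 (39 left).
Oct has 31 days: +31 → Nov 1, 2088 (8 left).
+8 → Nov 9, 2088.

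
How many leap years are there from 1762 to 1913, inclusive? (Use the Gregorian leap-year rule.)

Multiples of 4 in [1762,1913]: 38.
Of those, multiples of 100: 2 (not leap unless ÷400).
Multiples of 400: 0.
Leap years = 38 − 2 + 0 = 36.

36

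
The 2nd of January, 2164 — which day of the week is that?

Doomsday rule: the anchor day for the 2100s is Sunday. For year 64: 64÷12 = 5 r 4, and 4÷4 = 1, so 5+4+1 = 10.
Sunday + 10 ≡ Wednesday — that's 2164's doomsday.
In January the doomsday date is Jan 4 (2164 is a leap year (divisible by 4)).
Jan 2 is 2 days before Jan 4; 2 mod 7 = 2, so Wednesday − 2 = Monday.

Monday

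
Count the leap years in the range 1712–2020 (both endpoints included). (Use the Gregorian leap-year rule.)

Multiples of 4 in [1712,2020]: 78.
Of those, multiples of 100: 3 (not leap unless ÷400).
Multiples of 400: 1.
Leap years = 78 − 3 + 1 = 76.

76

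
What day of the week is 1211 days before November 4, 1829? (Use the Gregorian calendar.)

First find the weekday of Nov 4, 1829. Doomsday rule: the anchor day for the 1800s is Friday. For year 29: 29÷12 = 2 r 5, and 5÷4 = 1, so 2+5+1 = 8.
Friday + 8 ≡ Saturday — that's 1829's doomsday.
In November the doomsday date is Nov 7.
Nov 4 is 3 days before Nov 7; 3 mod 7 = 3, so Saturday − 3 = Wednesday.
1211 mod 7 = 0, so 1211 days before a Wednesday is Wednesday − 0 = Wednesday.

Wednesday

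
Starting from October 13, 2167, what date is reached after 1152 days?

+366 (one year; includes Feb 29, 2168) → Oct 13, 2168 (786 left).
+365 (one year) → Oct 13, 2169 (421 left).
+365 (one year) → Oct 13, 2170 (56 left).
Oct has 31 days: +19 → Nov 1, 2170 (37 left).
Nov has 30 days: +30 → Dec 1, 2170 (7 left).
+7 → Dec 8, 2170.

December 8, 2170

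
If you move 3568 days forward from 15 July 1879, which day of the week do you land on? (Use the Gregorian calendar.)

Jul 15, 1879 is a Tuesday.
3568 mod 7 = 5, so 3568 days after a Tuesday is Tuesday + 5 = Sunday.

Sunday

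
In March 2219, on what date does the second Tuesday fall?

March 1, 2219 is a Monday.
The first Tuesday is therefore March 2 (1 days later).
The second Tuesday is 2 + 1×7 = March 9.

March 9, 2219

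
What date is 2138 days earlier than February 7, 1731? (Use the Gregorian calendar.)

−365 (one year) → Feb 7, 1730 (1773 left).
−365 (one year) → Feb 7, 1729 (1408 left).
−366 (one year; includes Feb 29, 1728) → Feb 7, 1728 (1042 left).
−365 (one year) → Feb 7, 1727 (677 left).
−365 (one year) → Feb 7, 1726 (312 left).
−7 → Jan 31, 1726 (end of Jan, 31 days; 305 left).
−31 → Dec 31, 1725 (end of Dec, 31 days; 274 left).
−31 → Nov 30, 1725 (end of Nov, 30 days; 243 left).
−30 → Oct 31, 1725 (end of Oct, 31 days; 213 left).
−31 → Sep 30, 1725 (end of Sep, 30 days; 182 left).
−30 → Aug 31, 1725 (end of Aug, 31 days; 152 left).
−31 → Jul 31, 1725 (end of Jul, 31 days; 121 left).
−31 → Jun 30, 1725 (end of Jun, 30 days; 90 left).
−30 → May 31, 1725 (end of May, 31 days; 60 left).
−31 → Apr 30, 1725 (end of Apr, 30 days; 29 left).
−29 → Apr 1, 1725.

April 1, 1725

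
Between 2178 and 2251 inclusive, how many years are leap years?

17

Multiples of 4 in [2178,2251]: 18.
Of those, multiples of 100: 1 (not leap unless ÷400).
Multiples of 400: 0.
Leap years = 18 − 1 + 0 = 17.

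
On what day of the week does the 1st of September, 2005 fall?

Thursday

Doomsday rule: the anchor day for the 2000s is Tuesday. For year 05: 5÷12 = 0 r 5, and 5÷4 = 1, so 0+5+1 = 6.
Tuesday + 6 ≡ Monday — that's 2005's doomsday.
In September the doomsday date is Sep 5.
Sep 1 is 4 days before Sep 5; 4 mod 7 = 4, so Monday − 4 = Thursday.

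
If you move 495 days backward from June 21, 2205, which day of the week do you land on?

Jun 21, 2205 is a Friday.
495 mod 7 = 5, so 495 days before a Friday is Friday − 5 = Sunday.

Sunday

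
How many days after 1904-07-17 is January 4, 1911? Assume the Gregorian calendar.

Jul 17, 1904 → Jul 17, 1905: 365 days.
Jul 17, 1905 → Jul 17, 1906: 365 days.
Jul 17, 1906 → Jul 17, 1907: 365 days.
Jul 17, 1907 → Jul 17, 1908: 366 days (Feb 29, 1908 is in that span).
Jul 17, 1908 → Jul 17, 1909: 365 days.
Jul 17, 1909 → Jul 17, 1910: 365 days.
Jul 17, 1910 → Aug 17, 1910: 31 days (July has 31).
Aug 17, 1910 → Sep 17, 1910: 31 days (August has 31).
Sep 17, 1910 → Oct 17, 1910: 30 days (September has 30).
Oct 17, 1910 → Nov 17, 1910: 31 days (October has 31).
Nov 17, 1910 → Dec 17, 1910: 30 days (November has 30).
Dec 17, 1910 → Jan 4, 1911: 18 days.
Total: 2362 days.

2362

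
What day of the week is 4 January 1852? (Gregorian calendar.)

Sunday

Doomsday rule: the anchor day for the 1800s is Friday. For year 52: 52÷12 = 4 r 4, and 4÷4 = 1, so 4+4+1 = 9.
Friday + 9 ≡ Sunday — that's 1852's doomsday.
In January the doomsday date is Jan 4 (1852 is a leap year (divisible by 4)).
Jan 4 is the doomsday itself: Sunday.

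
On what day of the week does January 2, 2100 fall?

Doomsday rule: the anchor day for the 2100s is Sunday. For year 00: 0÷12 = 0 r 0, and 0÷4 = 0, so 0+0+0 = 0.
Sunday + 0 ≡ Sunday — that's 2100's doomsday.
In January the doomsday date is Jan 3 (2100 is not a leap year (divisible by 100 but not 400)).
Jan 2 is 1 day before Jan 3; 1 mod 7 = 1, so Sunday − 1 = Saturday.

Saturday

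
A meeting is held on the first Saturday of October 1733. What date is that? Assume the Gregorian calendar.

October 1, 1733 is a Thursday.
The first Saturday is therefore October 3 (2 days later).

October 3, 1733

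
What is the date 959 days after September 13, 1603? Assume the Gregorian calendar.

+366 (one year; includes Feb 29, 1604) → Sep 13, 1604 (593 left).
+365 (one year) → Sep 13, 1605 (228 left).
Sep has 30 days: +18 → Oct 1, 1605 (210 left).
Oct has 31 days: +31 → Nov 1, 1605 (179 left).
Nov has 30 days: +30 → Dec 1, 1605 (149 left).
Dec has 31 days: +31 → Jan 1, 1606 (118 left).
Jan has 31 days: +31 → Feb 1, 1606 (87 left).
Feb has 28 days: +28 → Mar 1, 1606 (59 left).
Mar has 31 days: +31 → Apr 1, 1606 (28 left).
+28 → Apr 29, 1606.

April 29, 1606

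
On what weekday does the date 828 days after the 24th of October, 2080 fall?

Saturday

Oct 24, 2080 is a Thursday.
828 mod 7 = 2, so 828 days after a Thursday is Thursday + 2 = Saturday.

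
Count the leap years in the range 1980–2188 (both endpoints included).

Multiples of 4 in [1980,2188]: 53.
Of those, multiples of 100: 2 (not leap unless ÷400).
Multiples of 400: 1.
Leap years = 53 − 2 + 1 = 52.

52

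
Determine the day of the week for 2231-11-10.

Doomsday rule: the anchor day for the 2200s is Friday. For year 31: 31÷12 = 2 r 7, and 7÷4 = 1, so 2+7+1 = 10.
Friday + 10 ≡ Monday — that's 2231's doomsday.
In November the doomsday date is Nov 7.
Nov 10 is 3 days after Nov 7; 3 mod 7 = 3, so Monday + 3 = Thursday.

Thursday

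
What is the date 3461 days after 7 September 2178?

February 28, 2188

+365 (one year) → Sep 7, 2179 (3096 left).
+366 (one year; includes Feb 29, 2180) → Sep 7, 2180 (2730 left).
+365 (one year) → Sep 7, 2181 (2365 left).
+365 (one year) → Sep 7, 2182 (2000 left).
+365 (one year) → Sep 7, 2183 (1635 left).
+366 (one year; includes Feb 29, 2184) → Sep 7, 2184 (1269 left).
+365 (one year) → Sep 7, 2185 (904 left).
+365 (one year) → Sep 7, 2186 (539 left).
+365 (one year) → Sep 7, 2187 (174 left).
Sep has 30 days: +24 → Oct 1, 2187 (150 left).
Oct has 31 days: +31 → Nov 1, 2187 (119 left).
Nov has 30 days: +30 → Dec 1, 2187 (89 left).
Dec has 31 days: +31 → Jan 1, 2188 (58 left).
Jan has 31 days: +31 → Feb 1, 2188 (27 left).
+27 → Feb 28, 2188.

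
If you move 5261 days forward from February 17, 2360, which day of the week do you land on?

Sunday

Feb 17, 2360 is a Wednesday.
5261 mod 7 = 4, so 5261 days after a Wednesday is Wednesday + 4 = Sunday.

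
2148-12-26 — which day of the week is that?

Doomsday rule: the anchor day for the 2100s is Sunday. For year 48: 48÷12 = 4 r 0, and 0÷4 = 0, so 4+0+0 = 4.
Sunday + 4 ≡ Thursday — that's 2148's doomsday.
In December the doomsday date is Dec 12.
Dec 26 is 14 days after Dec 12; 14 mod 7 = 0, so Thursday + 0 = Thursday.

Thursday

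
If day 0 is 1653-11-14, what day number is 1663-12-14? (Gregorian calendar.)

Nov 14, 1653 → Nov 14, 1654: 365 days.
Nov 14, 1654 → Nov 14, 1655: 365 days.
Nov 14, 1655 → Nov 14, 1656: 366 days (Feb 29, 1656 is in that span).
Nov 14, 1656 → Nov 14, 1657: 365 days.
Nov 14, 1657 → Nov 14, 1658: 365 days.
Nov 14, 1658 → Nov 14, 1659: 365 days.
Nov 14, 1659 → Nov 14, 1660: 366 days (Feb 29, 1660 is in that span).
Nov 14, 1660 → Nov 14, 1661: 365 days.
Nov 14, 1661 → Nov 14, 1662: 365 days.
Nov 14, 1662 → Dec 14, 1662: 30 days (November has 30).
Dec 14, 1662 → Jan 14, 1663: 31 days (December has 31).
Jan 14, 1663 → Feb 14, 1663: 31 days (January has 31).
Feb 14, 1663 → Mar 14, 1663: 28 days (February has 28).
Mar 14, 1663 → Apr 14, 1663: 31 days (March has 31).
Apr 14, 1663 → May 14, 1663: 30 days (April has 30).
May 14, 1663 → Jun 14, 1663: 31 days (May has 31).
Jun 14, 1663 → Jul 14, 1663: 30 days (June has 30).
Jul 14, 1663 → Aug 14, 1663: 31 days (July has 31).
Aug 14, 1663 → Sep 14, 1663: 31 days (August has 31).
Sep 14, 1663 → Oct 14, 1663: 30 days (September has 30).
Oct 14, 1663 → Nov 14, 1663: 31 days (October has 31).
Nov 14, 1663 → Dec 14, 1663: 30 days.
Total: 3682 days.

3682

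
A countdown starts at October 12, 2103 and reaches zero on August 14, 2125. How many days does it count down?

7977

Oct 12, 2103 → Oct 12, 2104: 366 days (Feb 29, 2104 is in that span).
Oct 12, 2104 → Oct 12, 2105: 365 days.
Oct 12, 2105 → Oct 12, 2106: 365 days.
Oct 12, 2106 → Oct 12, 2107: 365 days.
Oct 12, 2107 → Oct 12, 2108: 366 days (Feb 29, 2108 is in that span).
Oct 12, 2108 → Oct 12, 2109: 365 days.
Oct 12, 2109 → Oct 12, 2110: 365 days.
Oct 12, 2110 → Oct 12, 2111: 365 days.
Oct 12, 2111 → Oct 12, 2112: 366 days (Feb 29, 2112 is in that span).
Oct 12, 2112 → Oct 12, 2113: 365 days.
Oct 12, 2113 → Oct 12, 2114: 365 days.
Oct 12, 2114 → Oct 12, 2115: 365 days.
Oct 12, 2115 → Oct 12, 2116: 366 days (Feb 29, 2116 is in that span).
Oct 12, 2116 → Oct 12, 2117: 365 days.
Oct 12, 2117 → Oct 12, 2118: 365 days.
Oct 12, 2118 → Oct 12, 2119: 365 days.
Oct 12, 2119 → Oct 12, 2120: 366 days (Feb 29, 2120 is in that span).
Oct 12, 2120 → Oct 12, 2121: 365 days.
Oct 12, 2121 → Oct 12, 2122: 365 days.
Oct 12, 2122 → Oct 12, 2123: 365 days.
Oct 12, 2123 → Oct 12, 2124: 366 days (Feb 29, 2124 is in that span).
Oct 12, 2124 → Nov 12, 2124: 31 days (October has 31).
Nov 12, 2124 → Dec 12, 2124: 30 days (November has 30).
Dec 12, 2124 → Jan 12, 2125: 31 days (December has 31).
Jan 12, 2125 → Feb 12, 2125: 31 days (January has 31).
Feb 12, 2125 → Mar 12, 2125: 28 days (February has 28).
Mar 12, 2125 → Apr 12, 2125: 31 days (March has 31).
Apr 12, 2125 → May 12, 2125: 30 days (April has 30).
May 12, 2125 → Jun 12, 2125: 31 days (May has 31).
Jun 12, 2125 → Jul 12, 2125: 30 days (June has 30).
Jul 12, 2125 → Aug 12, 2125: 31 days (July has 31).
Aug 12, 2125 → Aug 14, 2125: 2 days.
Total: 7977 days.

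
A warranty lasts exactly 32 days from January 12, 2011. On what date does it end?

Jan has 31 days: +20 → Feb 1, 2011 (12 left).
+12 → Feb 13, 2011.

February 13, 2011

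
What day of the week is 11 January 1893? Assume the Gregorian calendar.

January 1, 1893 is a Sunday.
Jan 1, 1893 → Jan 11, 1893: 10 days.
Total: 10 days.
10 mod 7 = 3, so Sunday + 3 = Wednesday.

Wednesday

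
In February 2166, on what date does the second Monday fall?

February 1, 2166 is a Saturday.
The first Monday is therefore February 3 (2 days later).
The second Monday is 3 + 1×7 = February 10.

February 10, 2166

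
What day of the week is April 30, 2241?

January 1, 2241 is a Friday.
Jan 1, 2241 → Feb 1, 2241: 31 days (January has 31).
Feb 1, 2241 → Mar 1, 2241: 28 days (February has 28).
Mar 1, 2241 → Apr 1, 2241: 31 days (March has 31).
Apr 1, 2241 → Apr 30, 2241: 29 days.
Total: 119 days.
119 mod 7 = 0, so Friday + 0 = Friday.

Friday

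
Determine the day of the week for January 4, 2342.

Sunday

Doomsday rule: the anchor day for the 2300s is Wednesday. For year 42: 42÷12 = 3 r 6, and 6÷4 = 1, so 3+6+1 = 10.
Wednesday + 10 ≡ Saturday — that's 2342's doomsday.
In January the doomsday date is Jan 3 (2342 is not a leap year).
Jan 4 is 1 day after Jan 3; 1 mod 7 = 1, so Saturday + 1 = Sunday.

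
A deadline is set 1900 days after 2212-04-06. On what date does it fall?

June 19, 2217

+365 (one year) → Apr 6, 2213 (1535 left).
+365 (one year) → Apr 6, 2214 (1170 left).
+365 (one year) → Apr 6, 2215 (805 left).
+366 (one year; includes Feb 29, 2216) → Apr 6, 2216 (439 left).
+365 (one year) → Apr 6, 2217 (74 left).
Apr has 30 days: +25 → May 1, 2217 (49 left).
May has 31 days: +31 → Jun 1, 2217 (18 left).
+18 → Jun 19, 2217.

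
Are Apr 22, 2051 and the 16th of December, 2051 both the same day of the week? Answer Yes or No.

Yes

From Apr 22, 2051 to Dec 16, 2051 is 238 days.
238 mod 7 = 0, so they are the same weekday.
(Apr 22, 2051 is a Saturday; Dec 16, 2051 is a Saturday.)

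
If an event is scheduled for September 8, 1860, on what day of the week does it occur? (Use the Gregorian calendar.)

Saturday

Doomsday rule: the anchor day for the 1800s is Friday. For year 60: 60÷12 = 5 r 0, and 0÷4 = 0, so 5+0+0 = 5.
Friday + 5 ≡ Wednesday — that's 1860's doomsday.
In September the doomsday date is Sep 5.
Sep 8 is 3 days after Sep 5; 3 mod 7 = 3, so Wednesday + 3 = Saturday.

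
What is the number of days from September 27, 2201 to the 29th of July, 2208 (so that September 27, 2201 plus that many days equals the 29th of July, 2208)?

Sep 27, 2201 → Sep 27, 2202: 365 days.
Sep 27, 2202 → Sep 27, 2203: 365 days.
Sep 27, 2203 → Sep 27, 2204: 366 days (Feb 29, 2204 is in that span).
Sep 27, 2204 → Sep 27, 2205: 365 days.
Sep 27, 2205 → Sep 27, 2206: 365 days.
Sep 27, 2206 → Sep 27, 2207: 365 days.
Sep 27, 2207 → Oct 27, 2207: 30 days (September has 30).
Oct 27, 2207 → Nov 27, 2207: 31 days (October has 31).
Nov 27, 2207 → Dec 27, 2207: 30 days (November has 30).
Dec 27, 2207 → Jan 27, 2208: 31 days (December has 31).
Jan 27, 2208 → Feb 27, 2208: 31 days (January has 31).
Feb 27, 2208 → Mar 27, 2208: 29 days (February has 29).
Mar 27, 2208 → Apr 27, 2208: 31 days (March has 31).
Apr 27, 2208 → May 27, 2208: 30 days (April has 30).
May 27, 2208 → Jun 27, 2208: 31 days (May has 31).
Jun 27, 2208 → Jul 27, 2208: 30 days (June has 30).
Jul 27, 2208 → Jul 29, 2208: 2 days.
Total: 2497 days.

2497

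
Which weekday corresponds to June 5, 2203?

Doomsday rule: the anchor day for the 2200s is Friday. For year 03: 3÷12 = 0 r 3, and 3÷4 = 0, so 0+3+0 = 3.
Friday + 3 ≡ Monday — that's 2203's doomsday.
In June the doomsday date is Jun 6.
Jun 5 is 1 day before Jun 6; 1 mod 7 = 1, so Monday − 1 = Sunday.

Sunday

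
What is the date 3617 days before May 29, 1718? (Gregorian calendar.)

July 3, 1708

−365 (one year) → May 29, 1717 (3252 left).
−365 (one year) → May 29, 1716 (2887 left).
−366 (one year; includes Feb 29, 1716) → May 29, 1715 (2521 left).
−365 (one year) → May 29, 1714 (2156 left).
−365 (one year) → May 29, 1713 (1791 left).
−365 (one year) → May 29, 1712 (1426 left).
−366 (one year; includes Feb 29, 1712) → May 29, 1711 (1060 left).
−365 (one year) → May 29, 1710 (695 left).
−365 (one year) → May 29, 1709 (330 left).
−29 → Apr 30, 1709 (end of Apr, 30 days; 301 left).
−30 → Mar 31, 1709 (end of Mar, 31 days; 271 left).
−31 → Feb 28, 1709 (end of Feb, 28 days; 240 left).
−28 → Jan 31, 1709 (end of Jan, 31 days; 212 left).
−31 → Dec 31, 1708 (end of Dec, 31 days; 181 left).
−31 → Nov 30, 1708 (end of Nov, 30 days; 150 left).
−30 → Oct 31, 1708 (end of Oct, 31 days; 120 left).
−31 → Sep 30, 1708 (end of Sep, 30 days; 89 left).
−30 → Aug 31, 1708 (end of Aug, 31 days; 59 left).
−31 → Jul 31, 1708 (end of Jul, 31 days; 28 left).
−28 → Jul 3, 1708.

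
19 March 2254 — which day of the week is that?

Doomsday rule: the anchor day for the 2200s is Friday. For year 54: 54÷12 = 4 r 6, and 6÷4 = 1, so 4+6+1 = 11.
Friday + 11 ≡ Tuesday — that's 2254's doomsday.
In March the doomsday date is Mar 14.
Mar 19 is 5 days after Mar 14; 5 mod 7 = 5, so Tuesday + 5 = Sunday.

Sunday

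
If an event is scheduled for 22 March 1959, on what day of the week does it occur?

January 1, 1959 is a Thursday.
Jan 1, 1959 → Feb 1, 1959: 31 days (January has 31).
Feb 1, 1959 → Mar 1, 1959: 28 days (February has 28).
Mar 1, 1959 → Mar 22, 1959: 21 days.
Total: 80 days.
80 mod 7 = 3, so Thursday + 3 = Sunday.

Sunday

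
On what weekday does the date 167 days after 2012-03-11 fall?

Mar 11, 2012 is a Sunday.
167 mod 7 = 6, so 167 days after a Sunday is Sunday + 6 = Saturday.

Saturday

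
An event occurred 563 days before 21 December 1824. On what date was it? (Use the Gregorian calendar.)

−366 (one year; includes Feb 29, 1824) → Dec 21, 1823 (197 left).
−21 → Nov 30, 1823 (end of Nov, 30 days; 176 left).
−30 → Oct 31, 1823 (end of Oct, 31 days; 146 left).
−31 → Sep 30, 1823 (end of Sep, 30 days; 115 left).
−30 → Aug 31, 1823 (end of Aug, 31 days; 85 left).
−31 → Jul 31, 1823 (end of Jul, 31 days; 54 left).
−31 → Jun 30, 1823 (end of Jun, 30 days; 23 left).
−23 → Jun 7, 1823.

June 7, 1823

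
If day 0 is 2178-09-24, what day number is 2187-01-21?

Sep 24, 2178 → Sep 24, 2179: 365 days.
Sep 24, 2179 → Sep 24, 2180: 366 days (Feb 29, 2180 is in that span).
Sep 24, 2180 → Sep 24, 2181: 365 days.
Sep 24, 2181 → Sep 24, 2182: 365 days.
Sep 24, 2182 → Sep 24, 2183: 365 days.
Sep 24, 2183 → Sep 24, 2184: 366 days (Feb 29, 2184 is in that span).
Sep 24, 2184 → Sep 24, 2185: 365 days.
Sep 24, 2185 → Sep 24, 2186: 365 days.
Sep 24, 2186 → Oct 24, 2186: 30 days (September has 30).
Oct 24, 2186 → Nov 24, 2186: 31 days (October has 31).
Nov 24, 2186 → Dec 24, 2186: 30 days (November has 30).
Dec 24, 2186 → Jan 21, 2187: 28 days.
Total: 3041 days.

3041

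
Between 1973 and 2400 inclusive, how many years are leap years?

Multiples of 4 in [1973,2400]: 107.
Of those, multiples of 100: 5 (not leap unless ÷400).
Multiples of 400: 2.
Leap years = 107 − 5 + 2 = 104.

104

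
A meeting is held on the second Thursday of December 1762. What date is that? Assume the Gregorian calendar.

December 1, 1762 is a Wednesday.
The first Thursday is therefore December 2 (1 days later).
The second Thursday is 2 + 1×7 = December 9.

December 9, 1762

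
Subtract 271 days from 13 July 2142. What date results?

−13 → Jun 30, 2142 (end of Jun, 30 days; 258 left).
−30 → May 31, 2142 (end of May, 31 days; 228 left).
−31 → Apr 30, 2142 (end of Apr, 30 days; 197 left).
−30 → Mar 31, 2142 (end of Mar, 31 days; 167 left).
−31 → Feb 28, 2142 (end of Feb, 28 days; 136 left).
−28 → Jan 31, 2142 (end of Jan, 31 days; 108 left).
−31 → Dec 31, 2141 (end of Dec, 31 days; 77 left).
−31 → Nov 30, 2141 (end of Nov, 30 days; 46 left).
−30 → Oct 31, 2141 (end of Oct, 31 days; 16 left).
−16 → Oct 15, 2141.

October 15, 2141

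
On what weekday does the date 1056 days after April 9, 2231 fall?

Friday

Apr 9, 2231 is a Saturday.
1056 mod 7 = 6, so 1056 days after a Saturday is Saturday + 6 = Friday.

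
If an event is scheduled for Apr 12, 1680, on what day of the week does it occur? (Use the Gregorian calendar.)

Doomsday rule: the anchor day for the 1600s is Tuesday. For year 80: 80÷12 = 6 r 8, and 8÷4 = 2, so 6+8+2 = 16.
Tuesday + 16 ≡ Thursday — that's 1680's doomsday.
In April the doomsday date is Apr 4.
Apr 12 is 8 days after Apr 4; 8 mod 7 = 1, so Thursday + 1 = Friday.

Friday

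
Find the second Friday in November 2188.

November 1, 2188 is a Saturday.
The first Friday is therefore November 7 (6 days later).
The second Friday is 7 + 1×7 = November 14.

November 14, 2188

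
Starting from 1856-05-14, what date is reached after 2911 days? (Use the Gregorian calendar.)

May 3, 1864

+365 (one year) → May 14, 1857 (2546 left).
+365 (one year) → May 14, 1858 (2181 left).
+365 (one year) → May 14, 1859 (1816 left).
+366 (one year; includes Feb 29, 1860) → May 14, 1860 (1450 left).
+365 (one year) → May 14, 1861 (1085 left).
+365 (one year) → May 14, 1862 (720 left).
+365 (one year) → May 14, 1863 (355 left).
May has 31 days: +18 → Jun 1, 1863 (337 left).
Jun has 30 days: +30 → Jul 1, 1863 (307 left).
Jul has 31 days: +31 → Aug 1, 1863 (276 left).
Aug has 31 days: +31 → Sep 1, 1863 (245 left).
Sep has 30 days: +30 → Oct 1, 1863 (215 left).
Oct has 31 days: +31 → Nov 1, 1863 (184 left).
Nov has 30 days: +30 → Dec 1, 1863 (154 left).
Dec has 31 days: +31 → Jan 1, 1864 (123 left).
Jan has 31 days: +31 → Feb 1, 1864 (92 left).
Feb has 29 days: +29 → Mar 1, 1864 (63 left).
Mar has 31 days: +31 → Apr 1, 1864 (32 left).
Apr has 30 days: +30 → May 1, 1864 (2 left).
+2 → May 3, 1864.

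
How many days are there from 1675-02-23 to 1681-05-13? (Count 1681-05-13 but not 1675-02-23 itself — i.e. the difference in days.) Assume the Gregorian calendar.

Feb 23, 1675 → Feb 23, 1676: 365 days.
Feb 23, 1676 → Feb 23, 1677: 366 days (Feb 29, 1676 is in that span).
Feb 23, 1677 → Feb 23, 1678: 365 days.
Feb 23, 1678 → Feb 23, 1679: 365 days.
Feb 23, 1679 → Feb 23, 1680: 365 days.
Feb 23, 1680 → Feb 23, 1681: 366 days (Feb 29, 1680 is in that span).
Feb 23, 1681 → Mar 23, 1681: 28 days (February has 28).
Mar 23, 1681 → Apr 23, 1681: 31 days (March has 31).
Apr 23, 1681 → May 13, 1681: 20 days.
Total: 2271 days.

2271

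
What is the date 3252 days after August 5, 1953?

July 1, 1962

+365 (one year) → Aug 5, 1954 (2887 left).
+365 (one year) → Aug 5, 1955 (2522 left).
+366 (one year; includes Feb 29, 1956) → Aug 5, 1956 (2156 left).
+365 (one year) → Aug 5, 1957 (1791 left).
+365 (one year) → Aug 5, 1958 (1426 left).
+365 (one year) → Aug 5, 1959 (1061 left).
+366 (one year; includes Feb 29, 1960) → Aug 5, 1960 (695 left).
+365 (one year) → Aug 5, 1961 (330 left).
Aug has 31 days: +27 → Sep 1, 1961 (303 left).
Sep has 30 days: +30 → Oct 1, 1961 (273 left).
Oct has 31 days: +31 → Nov 1, 1961 (242 left).
Nov has 30 days: +30 → Dec 1, 1961 (212 left).
Dec has 31 days: +31 → Jan 1, 1962 (181 left).
Jan has 31 days: +31 → Feb 1, 1962 (150 left).
Feb has 28 days: +28 → Mar 1, 1962 (122 left).
Mar has 31 days: +31 → Apr 1, 1962 (91 left).
Apr has 30 days: +30 → May 1, 1962 (61 left).
May has 31 days: +31 → Jun 1, 1962 (30 left).
Jun has 30 days: +30 → Jul 1, 1962 (0 left).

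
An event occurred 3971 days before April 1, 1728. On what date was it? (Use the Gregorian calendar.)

May 18, 1717

−366 (one year; includes Feb 29, 1728) → Apr 1, 1727 (3605 left).
−365 (one year) → Apr 1, 1726 (3240 left).
−365 (one year) → Apr 1, 1725 (2875 left).
−365 (one year) → Apr 1, 1724 (2510 left).
−366 (one year; includes Feb 29, 1724) → Apr 1, 1723 (2144 left).
−365 (one year) → Apr 1, 1722 (1779 left).
−365 (one year) → Apr 1, 1721 (1414 left).
−365 (one year) → Apr 1, 1720 (1049 left).
−366 (one year; includes Feb 29, 1720) → Apr 1, 1719 (683 left).
−365 (one year) → Apr 1, 1718 (318 left).
−1 → Mar 31, 1718 (end of Mar, 31 days; 317 left).
−31 → Feb 28, 1718 (end of Feb, 28 days; 286 left).
−28 → Jan 31, 1718 (end of Jan, 31 days; 258 left).
−31 → Dec 31, 1717 (end of Dec, 31 days; 227 left).
−31 → Nov 30, 1717 (end of Nov, 30 days; 196 left).
−30 → Oct 31, 1717 (end of Oct, 31 days; 166 left).
−31 → Sep 30, 1717 (end of Sep, 30 days; 135 left).
−30 → Aug 31, 1717 (end of Aug, 31 days; 105 left).
−31 → Jul 31, 1717 (end of Jul, 31 days; 74 left).
−31 → Jun 30, 1717 (end of Jun, 30 days; 43 left).
−30 → May 31, 1717 (end of May, 31 days; 13 left).
−13 → May 18, 1717.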